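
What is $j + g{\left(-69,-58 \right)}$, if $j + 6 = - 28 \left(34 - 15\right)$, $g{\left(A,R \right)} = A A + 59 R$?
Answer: $801$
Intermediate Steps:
$g{\left(A,R \right)} = A^{2} + 59 R$
$j = -538$ ($j = -6 - 28 \left(34 - 15\right) = -6 - 532 = -538$)
$j + g{\left(-69,-58 \right)} = -538 + \left(\left(-69\right)^{2} + 59 \left(-58\right)\right) = -538 + \left(4761 - 3422\right) = -538 + 1339 = 801$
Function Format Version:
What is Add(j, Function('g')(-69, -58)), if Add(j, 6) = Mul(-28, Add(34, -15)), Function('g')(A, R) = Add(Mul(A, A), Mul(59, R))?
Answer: 801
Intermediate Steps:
Function('g')(A, R) = Add(Pow(A, 2), Mul(59, R))
j = -538 (j = Add(-6, Mul(-28, Add(34, -15))) = Add(-6, Mul(-28, 19)) = Add(-6, -532) = -538)
Add(j, Function('g')(-69, -58)) = Add(-538, Add(Pow(-69, 2), Mul(59, -58))) = Add(-538, Add(4761, -3422)) = Add(-538, 1339) = 801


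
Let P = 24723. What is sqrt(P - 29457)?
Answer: 3*I*sqrt(526) ≈ 68.804*I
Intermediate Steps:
sqrt(P - 29457) = sqrt(24723 - 29457) = sqrt(-4734) = 3*I*sqrt(526)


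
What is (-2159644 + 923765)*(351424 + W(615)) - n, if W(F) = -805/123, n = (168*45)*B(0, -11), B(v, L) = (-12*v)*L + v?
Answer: -53420062746013/123 ≈ -4.3431e+11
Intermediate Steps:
B(v, L) = v - 12*L*v (B(v, L) = -12*L*v + v = v - 12*L*v)
n = 0 (n = (168*45)*(0*(1 - 12*(-11))) = 7560*(0*(1 + 132)) = 7560*(0*133) = 7560*0 = 0)
W(F) = -805/123 (W(F) = -805*1/123 = -805/123)
(-2159644 + 923765)*(351424 + W(615)) - n = (-2159644 + 923765)*(351424 - 805/123) - 1*0 = -1235879*43224347/123 + 0 = -53420062746013/123 + 0 = -53420062746013/123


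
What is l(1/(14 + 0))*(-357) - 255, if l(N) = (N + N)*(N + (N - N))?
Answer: -3621/14 ≈ -258.64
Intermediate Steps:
l(N) = 2*N² (l(N) = (2*N)*(N + 0) = (2*N)*N = 2*N²)
l(1/(14 + 0))*(-357) - 255 = (2*(1/(14 + 0))²)*(-357) - 255 = (2*(1/14)²)*(-357) - 255 = (2*(1/196))*(-357) - 255 = (1/98)*(-357) - 255 = -51/14 - 255 = -3621/14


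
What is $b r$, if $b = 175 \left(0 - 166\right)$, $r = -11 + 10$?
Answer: $29050$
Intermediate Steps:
$r = -1$
$b = -29050$ ($b = 175 \left(-166\right) = -29050$)
$b r = \left(-29050\right) \left(-1\right) = 29050$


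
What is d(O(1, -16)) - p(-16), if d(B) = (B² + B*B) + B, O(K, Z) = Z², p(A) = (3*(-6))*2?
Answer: 131364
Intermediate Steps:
p(A) = -36 (p(A) = -18*2 = -36)
d(B) = B + 2*B² (d(B) = (B² + B²) + B = 2*B² + B = B + 2*B²)
d(O(1, -16)) - p(-16) = (-16)²*(1 + 2*(-16)²) - 1*(-36) = 256*(1 + 2*256) + 36 = 256*(1 + 512) + 36 = 256*513 + 36 = 131328 + 36 = 131364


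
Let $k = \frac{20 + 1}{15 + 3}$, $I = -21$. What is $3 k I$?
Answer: $- \frac{147}{2} \approx -73.5$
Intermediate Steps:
$k = \frac{7}{6}$ ($k = \frac{21}{18} = 21 \cdot \frac{1}{18} = \frac{7}{6} \approx 1.1667$)
$3 k I = 3 \cdot \frac{7}{6} \left(-21\right) = \frac{7}{2} \left(-21\right) = - \frac{147}{2}$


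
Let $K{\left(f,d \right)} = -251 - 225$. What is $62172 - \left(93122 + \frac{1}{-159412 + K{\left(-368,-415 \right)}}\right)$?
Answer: $- \frac{4948533599}{159888} \approx -30950.0$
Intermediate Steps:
$K{\left(f,d \right)} = -476$ ($K{\left(f,d \right)} = -251 - 225 = -476$)
$62172 - \left(93122 + \frac{1}{-159412 + K{\left(-368,-415 \right)}}\right) = 62172 - \left(93122 + \frac{1}{-159412 - 476}\right) = 62172 - \left(93122 + \frac{1}{-159888}\right) = 62172 - \left(93122 - \frac{1}{159888}\right) = 62172 - \frac{14889090335}{159888} = - \frac{4948533599}{159888}$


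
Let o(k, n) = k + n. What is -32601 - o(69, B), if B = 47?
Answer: -32717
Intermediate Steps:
-32601 - o(69, B) = -32601 - (69 + 47) = -32601 - 1*116 = -32601 - 116 = -32717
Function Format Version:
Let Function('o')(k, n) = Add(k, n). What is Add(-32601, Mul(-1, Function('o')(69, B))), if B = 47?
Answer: -32717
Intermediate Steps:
Add(-32601, Mul(-1, Function('o')(69, B))) = Add(-32601, Mul(-1, Add(69, 47))) = Add(-32601, Mul(-1, 116)) = Add(-32601, -116) = -32717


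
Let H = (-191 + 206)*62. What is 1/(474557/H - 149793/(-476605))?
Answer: 17729706/9052621859 ≈ 0.0019585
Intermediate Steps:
H = 930 (H = 15*62 = 930)
1/(474557/H - 149793/(-476605)) = 1/(474557/930 - 149793/(-476605)) = 1/(474557*(1/930) - 149793*(-1/476605)) = 1/(474557/930 + 149793/476605) = 1/(9052621859/17729706) = 17729706/9052621859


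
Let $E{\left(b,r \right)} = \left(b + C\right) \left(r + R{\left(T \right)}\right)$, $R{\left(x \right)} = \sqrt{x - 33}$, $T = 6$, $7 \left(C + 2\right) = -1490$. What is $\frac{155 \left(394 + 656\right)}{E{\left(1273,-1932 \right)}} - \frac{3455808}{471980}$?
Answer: $- \frac{2682892896431896}{362477309355135} - \frac{379750 i \sqrt{3}}{3071971773} \approx -7.4016 - 0.00021411 i$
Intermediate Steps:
$C = - \frac{1504}{7}$ ($C = -2 + \frac{1}{7} \left(-1490\right) = -2 - \frac{1490}{7} = - \frac{1504}{7} \approx -214.86$)
$R{\left(x \right)} = \sqrt{-33 + x}$
$E{\left(b,r \right)} = \left(- \frac{1504}{7} + b\right) \left(r + 3 i \sqrt{3}\right)$ ($E{\left(b,r \right)} = \left(b - \frac{1504}{7}\right) \left(r + \sqrt{-33 + 6}\right) = \left(- \frac{1504}{7} + b\right) \left(r + \sqrt{-27}\right) = \left(- \frac{1504}{7} + b\right) \left(r + 3 i \sqrt{3}\right)$)
$\frac{155 \left(394 + 656\right)}{E{\left(1273,-1932 \right)}} - \frac{3455808}{471980} = \frac{155 \left(394 + 656\right)}{\left(- \frac{1504}{7}\right) \left(-1932\right) + 1273 \left(-1932\right) - \frac{4512 i \sqrt{3}}{7} + 3 i 1273 \sqrt{3}} - \frac{3455808}{471980} = \frac{155 \cdot 1050}{415104 - 2459436 - \frac{4512 i \sqrt{3}}{7} + 3819 i \sqrt{3}} - \frac{863952}{117995} = \frac{162750}{-2044332 + \frac{22221 i \sqrt{3}}{7}} - \frac{863952}{117995} = - \frac{863952}{117995} + \frac{162750}{-2044332 + \frac{22221 i \sqrt{3}}{7}}$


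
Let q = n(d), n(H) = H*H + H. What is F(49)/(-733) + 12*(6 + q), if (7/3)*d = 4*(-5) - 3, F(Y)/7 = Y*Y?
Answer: 39391769/35917 ≈ 1096.7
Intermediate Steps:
F(Y) = 7*Y**2 (F(Y) = 7*(Y*Y) = 7*Y**2)
d = -69/7 (d = 3*(4*(-5) - 3)/7 = 3*(-20 - 3)/7 = (3/7)*(-23) = -69/7 ≈ -9.8571)
n(H) = H + H**2 (n(H) = H**2 + H = H + H**2)
q = 4278/49 (q = -69*(1 - 69/7)/7 = -69/7*(-62/7) = 4278/49 ≈ 87.306)
F(49)/(-733) + 12*(6 + q) = (7*49**2)/(-733) + 12*(6 + 4278/49) = (7*2401)*(-1/733) + 12*(4572/49) = 16807*(-1/733) + 54864/49 = -16807/733 + 54864/49 = 39391769/35917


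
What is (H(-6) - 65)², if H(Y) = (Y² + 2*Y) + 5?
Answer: 1296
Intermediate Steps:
H(Y) = 5 + Y² + 2*Y
(H(-6) - 65)² = ((5 + (-6)² + 2*(-6)) - 65)² = ((5 + 36 - 12) - 65)² = (29 - 65)² = (-36)² = 1296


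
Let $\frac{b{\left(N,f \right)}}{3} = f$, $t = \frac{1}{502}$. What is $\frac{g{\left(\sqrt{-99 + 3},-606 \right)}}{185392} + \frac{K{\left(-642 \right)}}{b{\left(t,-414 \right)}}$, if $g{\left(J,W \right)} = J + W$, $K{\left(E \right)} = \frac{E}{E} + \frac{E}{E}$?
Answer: $- \frac{280859}{57564216} + \frac{i \sqrt{6}}{46348} \approx -0.0048791 + 5.285 \cdot 10^{-5} i$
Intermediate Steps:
$t = \frac{1}{502} \approx 0.001992$
$K{\left(E \right)} = 2$ ($K{\left(E \right)} = 1 + 1 = 2$)
$b{\left(N,f \right)} = 3 f$
$\frac{g{\left(\sqrt{-99 + 3},-606 \right)}}{185392} + \frac{K{\left(-642 \right)}}{b{\left(t,-414 \right)}} = \frac{\sqrt{-99 + 3} - 606}{185392} + \frac{2}{3 \left(-414\right)} = \left(\sqrt{-96} - 606\right) \frac{1}{185392} + \frac{2}{-1242} = \left(4 i \sqrt{6} - 606\right) \frac{1}{185392} + 2 \left(- \frac{1}{1242}\right) = \left(-606 + 4 i \sqrt{6}\right) \frac{1}{185392} - \frac{1}{621} = \left(- \frac{303}{92696} + \frac{i \sqrt{6}}{46348}\right) - \frac{1}{621} = - \frac{280859}{57564216} + \frac{i \sqrt{6}}{46348}$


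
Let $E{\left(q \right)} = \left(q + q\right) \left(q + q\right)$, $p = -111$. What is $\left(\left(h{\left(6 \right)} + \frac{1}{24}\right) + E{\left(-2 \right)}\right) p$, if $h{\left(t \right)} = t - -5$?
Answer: $- \frac{24013}{8} \approx -3001.6$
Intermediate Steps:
$h{\left(t \right)} = 5 + t$ ($h{\left(t \right)} = t + 5 = 5 + t$)
$E{\left(q \right)} = 4 q^{2}$ ($E{\left(q \right)} = 2 q 2 q = 4 q^{2}$)
$\left(\left(h{\left(6 \right)} + \frac{1}{24}\right) + E{\left(-2 \right)}\right) p = \left(\left(\left(5 + 6\right) + \frac{1}{24}\right) + 4 \left(-2\right)^{2}\right) \left(-111\right) = \left(\left(11 + \frac{1}{24}\right) + 4 \cdot 4\right) \left(-111\right) = \left(\frac{265}{24} + 16\right) \left(-111\right) = \frac{649}{24} \left(-111\right) = - \frac{24013}{8}$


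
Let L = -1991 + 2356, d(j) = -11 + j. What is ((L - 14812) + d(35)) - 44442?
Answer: -58865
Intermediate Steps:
L = 365
((L - 14812) + d(35)) - 44442 = ((365 - 14812) + (-11 + 35)) - 44442 = (-14447 + 24) - 44442 = -14423 - 44442 = -58865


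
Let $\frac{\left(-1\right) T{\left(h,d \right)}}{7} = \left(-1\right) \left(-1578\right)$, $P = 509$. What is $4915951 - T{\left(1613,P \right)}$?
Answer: $4926997$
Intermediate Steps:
$T{\left(h,d \right)} = -11046$ ($T{\left(h,d \right)} = - 7 \left(\left(-1\right) \left(-1578\right)\right) = \left(-7\right) 1578 = -11046$)
$4915951 - T{\left(1613,P \right)} = 4915951 - -11046 = 4915951 + 11046 = 4926997$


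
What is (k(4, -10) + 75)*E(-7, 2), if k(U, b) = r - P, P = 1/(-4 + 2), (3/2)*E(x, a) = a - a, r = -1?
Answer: 0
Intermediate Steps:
E(x, a) = 0 (E(x, a) = 2*(a - a)/3 = (⅔)*0 = 0)
P = -½ (P = 1/(-2) = -½ ≈ -0.50000)
k(U, b) = -½ (k(U, b) = -1 - 1*(-½) = -1 + ½ = -½)
(k(4, -10) + 75)*E(-7, 2) = (-½ + 75)*0 = (149/2)*0 = 0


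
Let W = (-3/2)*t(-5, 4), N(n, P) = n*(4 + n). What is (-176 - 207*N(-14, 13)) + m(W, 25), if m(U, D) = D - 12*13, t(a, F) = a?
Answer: -29287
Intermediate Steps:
W = 15/2 (W = -3/2*(-5) = 15/2 ≈ 7.5000)
m(U, D) = -156 + D (m(U, D) = D - 156 = -156 + D)
(-176 - 207*N(-14, 13)) + m(W, 25) = (-176 - (-2898)*(4 - 14)) + (-156 + 25) = (-176 - (-2898)*(-10)) - 131 = (-176 - 207*140) - 131 = (-176 - 28980) - 131 = -29156 - 131 = -29287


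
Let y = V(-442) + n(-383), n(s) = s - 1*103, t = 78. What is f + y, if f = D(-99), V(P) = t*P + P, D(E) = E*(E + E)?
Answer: -15802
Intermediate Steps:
D(E) = 2*E**2 (D(E) = E*(2*E) = 2*E**2)
V(P) = 79*P (V(P) = 78*P + P = 79*P)
n(s) = -103 + s (n(s) = s - 103 = -103 + s)
f = 19602 (f = 2*(-99)**2 = 2*9801 = 19602)
y = -35404 (y = 79*(-442) + (-103 - 383) = -34918 - 486 = -35404)
f + y = 19602 - 35404 = -15802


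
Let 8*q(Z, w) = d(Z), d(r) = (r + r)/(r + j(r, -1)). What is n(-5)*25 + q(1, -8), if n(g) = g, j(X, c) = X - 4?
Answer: -1001/8 ≈ -125.13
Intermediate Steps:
j(X, c) = -4 + X
d(r) = 2*r/(-4 + 2*r) (d(r) = (r + r)/(r + (-4 + r)) = (2*r)/(-4 + 2*r) = 2*r/(-4 + 2*r))
q(Z, w) = Z/(8*(-2 + Z)) (q(Z, w) = (Z/(-2 + Z))/8 = Z/(8*(-2 + Z)))
n(-5)*25 + q(1, -8) = -5*25 + (⅛)*1/(-2 + 1) = -125 + (⅛)*1/(-1) = -125 + (⅛)*1*(-1) = -125 - ⅛ = -1001/8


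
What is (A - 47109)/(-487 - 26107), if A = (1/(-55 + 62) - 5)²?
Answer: 2307185/1303106 ≈ 1.7705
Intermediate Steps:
A = 1156/49 (A = (1/7 - 5)² = (⅐ - 5)² = (-34/7)² = 1156/49 ≈ 23.592)
(A - 47109)/(-487 - 26107) = (1156/49 - 47109)/(-487 - 26107) = -2307185/49/(-26594) = -2307185/49*(-1/26594) = 2307185/1303106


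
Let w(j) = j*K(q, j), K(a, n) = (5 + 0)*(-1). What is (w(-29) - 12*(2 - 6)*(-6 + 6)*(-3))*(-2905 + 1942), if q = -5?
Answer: -139635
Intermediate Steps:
K(a, n) = -5 (K(a, n) = 5*(-1) = -5)
w(j) = -5*j (w(j) = j*(-5) = -5*j)
(w(-29) - 12*(2 - 6)*(-6 + 6)*(-3))*(-2905 + 1942) = (-5*(-29) - 12*(2 - 6)*(-6 + 6)*(-3))*(-2905 + 1942) = (145 - (-48)*0*(-3))*(-963) = (145 - 12*0*(-3))*(-963) = (145 + 0*(-3))*(-963) = (145 + 0)*(-963) = 145*(-963) = -139635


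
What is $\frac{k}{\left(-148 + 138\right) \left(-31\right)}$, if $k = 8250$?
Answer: $\frac{825}{31} \approx 26.613$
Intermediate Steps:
$\frac{k}{\left(-148 + 138\right) \left(-31\right)} = \frac{8250}{\left(-148 + 138\right) \left(-31\right)} = \frac{8250}{\left(-10\right) \left(-31\right)} = \frac{8250}{310} = 8250 \cdot \frac{1}{310} = \frac{825}{31}$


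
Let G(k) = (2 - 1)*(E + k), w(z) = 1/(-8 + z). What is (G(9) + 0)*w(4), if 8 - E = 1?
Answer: -4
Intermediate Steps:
E = 7 (E = 8 - 1*1 = 8 - 1 = 7)
G(k) = 7 + k (G(k) = (2 - 1)*(7 + k) = 1*(7 + k) = 7 + k)
(G(9) + 0)*w(4) = ((7 + 9) + 0)/(-8 + 4) = (16 + 0)/(-4) = 16*(-¼) = -4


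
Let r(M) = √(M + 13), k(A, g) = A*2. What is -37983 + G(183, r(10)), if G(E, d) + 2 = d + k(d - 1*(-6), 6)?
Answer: -37973 + 3*√23 ≈ -37959.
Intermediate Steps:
k(A, g) = 2*A
r(M) = √(13 + M)
G(E, d) = 10 + 3*d (G(E, d) = -2 + (d + 2*(d - 1*(-6))) = -2 + (d + 2*(d + 6)) = -2 + (d + 2*(6 + d)) = -2 + (d + (12 + 2*d)) = -2 + (12 + 3*d) = 10 + 3*d)
-37983 + G(183, r(10)) = -37983 + (10 + 3*√(13 + 10)) = -37983 + (10 + 3*√23) = -37973 + 3*√23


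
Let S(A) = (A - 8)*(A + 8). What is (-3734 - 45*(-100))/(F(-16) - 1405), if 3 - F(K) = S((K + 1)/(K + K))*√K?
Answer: -70381207552/133083350465 - 12807225856*I/133083350465 ≈ -0.52885 - 0.096235*I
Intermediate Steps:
S(A) = (-8 + A)*(8 + A)
F(K) = 3 - √K*(-64 + (1 + K)²/(4*K²)) (F(K) = 3 - (-64 + ((K + 1)/(K + K))²)*√K = 3 - (-64 + ((1 + K)/((2*K)))²)*√K = 3 - (-64 + ((1 + K)*(1/(2*K)))²)*√K = 3 - (-64 + ((1 + K)/(2*K))²)*√K = 3 - (-64 + (1 + K)²/(4*K²))*√K = 3 - √K*(-64 + (1 + K)²/(4*K²)))
(-3734 - 45*(-100))/(F(-16) - 1405) = (-3734 - 45*(-100))/((3 + 64*√(-16) - (1 - 16)²/(4*(-16)^(3/2))) - 1405) = (-3734 + 4500)/((3 + 64*(4*I) - ¼*I/64*(-15)²) - 1405) = 766/((3 + 256*I - ¼*I/64*225) - 1405) = 766/((3 + 256*I - 225*I/256) - 1405) = 766/((3 + 65311*I/256) - 1405) = 766/(-1402 + 65311*I/256) = 766*(65536*(-1402 - 65311*I/256)/133083350465) = 50200576*(-1402 - 65311*I/256)/133083350465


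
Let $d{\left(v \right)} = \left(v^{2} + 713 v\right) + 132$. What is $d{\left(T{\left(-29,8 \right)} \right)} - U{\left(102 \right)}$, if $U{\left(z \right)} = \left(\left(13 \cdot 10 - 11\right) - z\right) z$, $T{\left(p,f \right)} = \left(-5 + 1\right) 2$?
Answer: $-7242$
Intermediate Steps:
$T{\left(p,f \right)} = -8$ ($T{\left(p,f \right)} = \left(-4\right) 2 = -8$)
$d{\left(v \right)} = 132 + v^{2} + 713 v$
$U{\left(z \right)} = z \left(119 - z\right)$ ($U{\left(z \right)} = \left(\left(130 - 11\right) - z\right) z = \left(119 - z\right) z = z \left(119 - z\right)$)
$d{\left(T{\left(-29,8 \right)} \right)} - U{\left(102 \right)} = \left(132 + \left(-8\right)^{2} + 713 \left(-8\right)\right) - 102 \left(119 - 102\right) = \left(132 + 64 - 5704\right) - 102 \left(119 - 102\right) = -5508 - 102 \cdot 17 = -5508 - 1734 = -7242$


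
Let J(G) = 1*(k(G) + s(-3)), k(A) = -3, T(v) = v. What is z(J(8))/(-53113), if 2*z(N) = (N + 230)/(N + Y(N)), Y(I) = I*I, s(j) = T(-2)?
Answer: -45/424904 ≈ -0.00010591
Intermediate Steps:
s(j) = -2
J(G) = -5 (J(G) = 1*(-3 - 2) = 1*(-5) = -5)
Y(I) = I**2
z(N) = (230 + N)/(2*(N + N**2)) (z(N) = ((N + 230)/(N + N**2))/2 = ((230 + N)/(N + N**2))/2 = (230 + N)/(2*(N + N**2)))
z(J(8))/(-53113) = ((1/2)*(230 - 5)/(-5*(1 - 5)))/(-53113) = ((1/2)*(-1/5)*225/(-4))*(-1/53113) = ((1/2)*(-1/5)*(-1/4)*225)*(-1/53113) = (45/8)*(-1/53113) = -45/424904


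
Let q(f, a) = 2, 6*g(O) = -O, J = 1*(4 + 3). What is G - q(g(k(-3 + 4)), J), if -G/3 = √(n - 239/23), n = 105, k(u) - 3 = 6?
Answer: -2 - 24*√782/23 ≈ -31.180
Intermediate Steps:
k(u) = 9 (k(u) = 3 + 6 = 9)
J = 7 (J = 1*7 = 7)
g(O) = -O/6 (g(O) = (-O)/6 = -O/6)
G = -24*√782/23 (G = -3*√(105 - 239/23) = -24*√782/23 ≈ -29.180)
G - q(g(k(-3 + 4)), J) = -24*√782/23 - 1*2 = -24*√782/23 - 2 = -2 - 24*√782/23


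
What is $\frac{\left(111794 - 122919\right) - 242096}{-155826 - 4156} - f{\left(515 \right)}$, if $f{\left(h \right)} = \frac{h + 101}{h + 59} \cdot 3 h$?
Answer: $- \frac{265004739}{159982} \approx -1656.5$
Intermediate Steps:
$f{\left(h \right)} = \frac{3 h \left(101 + h\right)}{59 + h}$ ($f{\left(h \right)} = \frac{101 + h}{59 + h} 3 h = \frac{3 h \left(101 + h\right)}{59 + h}$)
$\frac{\left(111794 - 122919\right) - 242096}{-155826 - 4156} - f{\left(515 \right)} = \frac{\left(111794 - 122919\right) - 242096}{-155826 - 4156} - 3 \cdot 515 \frac{1}{59 + 515} \left(101 + 515\right) = \frac{-11125 - 242096}{-159982} - 3 \cdot 515 \cdot \frac{1}{574} \cdot 616 = \left(-253221\right) \left(- \frac{1}{159982}\right) - 3 \cdot 515 \cdot \frac{1}{574} \cdot 616 = \frac{253221}{159982} - \frac{67980}{41} = - \frac{265004739}{159982}$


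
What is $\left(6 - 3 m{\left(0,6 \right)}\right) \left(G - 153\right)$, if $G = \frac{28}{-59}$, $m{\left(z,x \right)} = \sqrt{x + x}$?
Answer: $- \frac{54330}{59} + \frac{54330 \sqrt{3}}{59} \approx 674.11$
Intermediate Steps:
$m{\left(z,x \right)} = \sqrt{2} \sqrt{x}$ ($m{\left(z,x \right)} = \sqrt{2 x} = \sqrt{2} \sqrt{x}$)
$G = - \frac{28}{59}$ ($G = 28 \left(- \frac{1}{59}\right) = - \frac{28}{59} \approx -0.47458$)
$\left(6 - 3 m{\left(0,6 \right)}\right) \left(G - 153\right) = \left(6 - 3 \sqrt{2} \sqrt{6}\right) \left(- \frac{28}{59} - 153\right) = \left(6 - 3 \cdot 2 \sqrt{3}\right) \left(- \frac{9055}{59}\right) = \left(6 - 6 \sqrt{3}\right) \left(- \frac{9055}{59}\right) = - \frac{54330}{59} + \frac{54330 \sqrt{3}}{59}$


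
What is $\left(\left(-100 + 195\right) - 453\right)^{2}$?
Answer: $128164$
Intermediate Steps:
$\left(\left(-100 + 195\right) - 453\right)^{2} = \left(95 - 453\right)^{2} = \left(-358\right)^{2} = 128164$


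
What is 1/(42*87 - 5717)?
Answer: -1/2063 ≈ -0.00048473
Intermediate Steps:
1/(42*87 - 5717) = 1/(3654 - 5717) = 1/(-2063) = -1/2063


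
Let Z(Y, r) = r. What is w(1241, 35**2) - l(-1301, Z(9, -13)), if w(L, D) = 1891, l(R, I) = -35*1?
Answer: 1926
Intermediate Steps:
l(R, I) = -35
w(1241, 35**2) - l(-1301, Z(9, -13)) = 1891 - 1*(-35) = 1891 + 35 = 1926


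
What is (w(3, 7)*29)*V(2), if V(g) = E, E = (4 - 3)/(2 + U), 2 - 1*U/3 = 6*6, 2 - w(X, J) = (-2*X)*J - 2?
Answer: -667/50 ≈ -13.340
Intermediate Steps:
w(X, J) = 4 + 2*J*X (w(X, J) = 2 - ((-2*X)*J - 2) = 2 - (-2*J*X - 2) = 2 - (-2 - 2*J*X) = 2 + (2 + 2*J*X) = 4 + 2*J*X)
U = -102 (U = 6 - 18*6 = 6 - 3*36 = 6 - 108 = -102)
E = -1/100 (E = (4 - 3)/(2 - 102) = 1/(-100) = 1*(-1/100) = -1/100 ≈ -0.010000)
V(g) = -1/100
(w(3, 7)*29)*V(2) = ((4 + 2*7*3)*29)*(-1/100) = ((4 + 42)*29)*(-1/100) = (46*29)*(-1/100) = 1334*(-1/100) = -667/50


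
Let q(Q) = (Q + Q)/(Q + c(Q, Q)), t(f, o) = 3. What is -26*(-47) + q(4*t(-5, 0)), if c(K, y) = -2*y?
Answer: 1220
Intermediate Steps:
q(Q) = -2 (q(Q) = (Q + Q)/(Q - 2*Q) = (2*Q)/((-Q)) = (2*Q)*(-1/Q) = -2)
-26*(-47) + q(4*t(-5, 0)) = -26*(-47) - 2 = 1222 - 2 = 1220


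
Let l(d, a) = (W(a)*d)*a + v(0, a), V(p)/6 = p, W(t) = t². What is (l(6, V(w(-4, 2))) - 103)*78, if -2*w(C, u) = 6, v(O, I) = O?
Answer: -2737410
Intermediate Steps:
w(C, u) = -3 (w(C, u) = -½*6 = -3)
V(p) = 6*p
l(d, a) = d*a³ (l(d, a) = (a²*d)*a + 0 = (d*a²)*a + 0 = d*a³ + 0 = d*a³)
(l(6, V(w(-4, 2))) - 103)*78 = (6*(6*(-3))³ - 103)*78 = (6*(-18)³ - 103)*78 = (6*(-5832) - 103)*78 = (-34992 - 103)*78 = -35095*78 = -2737410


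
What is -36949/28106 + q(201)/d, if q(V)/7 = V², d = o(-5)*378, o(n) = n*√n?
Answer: -36949/28106 + 4489*I*√5/150 ≈ -1.3146 + 66.918*I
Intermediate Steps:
o(n) = n^(3/2)
d = -1890*I*√5 (d = (-5)^(3/2)*378 = -5*I*√5*378 = -1890*I*√5 ≈ -4226.2*I)
q(V) = 7*V²
-36949/28106 + q(201)/d = -36949/28106 + (7*201²)/((-1890*I*√5)) = -36949*1/28106 + (7*40401)*(I*√5/9450) = -36949/28106 + 282807*(I*√5/9450) = -36949/28106 + 4489*I*√5/150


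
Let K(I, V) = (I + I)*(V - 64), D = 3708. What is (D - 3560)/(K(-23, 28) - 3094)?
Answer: -74/719 ≈ -0.10292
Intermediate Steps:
K(I, V) = 2*I*(-64 + V) (K(I, V) = (2*I)*(-64 + V) = 2*I*(-64 + V))
(D - 3560)/(K(-23, 28) - 3094) = (3708 - 3560)/(2*(-23)*(-64 + 28) - 3094) = 148/(2*(-23)*(-36) - 3094) = 148/(1656 - 3094) = 148/(-1438) = 148*(-1/1438) = -74/719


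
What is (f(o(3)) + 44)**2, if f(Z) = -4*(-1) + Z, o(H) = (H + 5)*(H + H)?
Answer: 9216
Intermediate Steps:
o(H) = 2*H*(5 + H) (o(H) = (5 + H)*(2*H) = 2*H*(5 + H))
f(Z) = 4 + Z
(f(o(3)) + 44)**2 = ((4 + 2*3*(5 + 3)) + 44)**2 = ((4 + 2*3*8) + 44)**2 = ((4 + 48) + 44)**2 = (52 + 44)**2 = 96**2 = 9216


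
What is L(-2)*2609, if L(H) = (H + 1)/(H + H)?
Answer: 2609/4 ≈ 652.25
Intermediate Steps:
L(H) = (1 + H)/(2*H) (L(H) = (1 + H)/((2*H)) = (1 + H)*(1/(2*H)) = (1 + H)/(2*H))
L(-2)*2609 = ((½)*(1 - 2)/(-2))*2609 = ((½)*(-½)*(-1))*2609 = (¼)*2609 = 2609/4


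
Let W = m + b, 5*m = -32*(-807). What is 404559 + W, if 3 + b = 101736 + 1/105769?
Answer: 270481371401/528845 ≈ 5.1146e+5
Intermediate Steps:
b = 10760197678/105769 (b = -3 + (101736 + 1/105769) = -3 + 10760514985/105769 = 10760197678/105769 ≈ 1.0173e+5)
m = 25824/5 (m = (-32*(-807))/5 = (⅕)*25824 = 25824/5 ≈ 5164.8)
W = 56532367046/528845 (W = 25824/5 + 10760197678/105769 = 56532367046/528845 ≈ 1.0690e+5)
404559 + W = 404559 + 56532367046/528845 = 270481371401/528845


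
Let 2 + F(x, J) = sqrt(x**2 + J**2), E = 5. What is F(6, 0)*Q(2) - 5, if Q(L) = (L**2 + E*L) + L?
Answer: 59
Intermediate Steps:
Q(L) = L**2 + 6*L (Q(L) = (L**2 + 5*L) + L = L**2 + 6*L)
F(x, J) = -2 + sqrt(J**2 + x**2) (F(x, J) = -2 + sqrt(x**2 + J**2) = -2 + sqrt(J**2 + x**2))
F(6, 0)*Q(2) - 5 = (-2 + sqrt(0**2 + 6**2))*(2*(6 + 2)) - 5 = (-2 + sqrt(0 + 36))*(2*8) - 5 = (-2 + sqrt(36))*16 - 5 = (-2 + 6)*16 - 5 = 4*16 - 5 = 64 - 5 = 59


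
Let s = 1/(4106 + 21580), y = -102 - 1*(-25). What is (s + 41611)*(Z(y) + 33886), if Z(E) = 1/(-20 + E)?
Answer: 1171049587600109/830514 ≈ 1.4100e+9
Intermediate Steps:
y = -77 (y = -102 + 25 = -77)
s = 1/25686 ≈ 3.8932e-5
(s + 41611)*(Z(y) + 33886) = (1/25686 + 41611)*(1/(-20 - 77) + 33886) = 1068820147*(1/(-97) + 33886)/25686 = 1068820147*(-1/97 + 33886)/25686 = (1068820147/25686)*(3286941/97) = 1171049587600109/830514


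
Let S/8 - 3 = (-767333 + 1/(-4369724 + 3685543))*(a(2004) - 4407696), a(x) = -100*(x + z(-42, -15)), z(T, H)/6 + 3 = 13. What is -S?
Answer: -19379006059036630776/684181 ≈ -2.8324e+13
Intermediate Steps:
z(T, H) = 60 (z(T, H) = -18 + 6*13 = -18 + 78 = 60)
a(x) = -6000 - 100*x (a(x) = -100*(x + 60) = -100*(60 + x) = -6000 - 100*x)
S = 19379006059036630776/684181 (S = 24 + 8*((-767333 + 1/(-4369724 + 3685543))*((-6000 - 100*2004) - 4407696)) = 24 + 8*((-767333 + 1/(-684181))*((-6000 - 200400) - 4407696)) = 24 + 8*((-767333 - 1/684181)*(-206400 - 4407696)) = 24 + 8*(-524994659274/684181*(-4614096)) = 24 + 8*(2422375757377526304/684181) = 24 + 19379006059020210432/684181 = 19379006059036630776/684181 ≈ 2.8324e+13)
-S = -1*19379006059036630776/684181 = -19379006059036630776/684181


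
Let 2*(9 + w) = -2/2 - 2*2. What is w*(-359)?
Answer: 8257/2 ≈ 4128.5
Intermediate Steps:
w = -23/2 (w = -9 + (-2/2 - 2*2)/2 = -9 + (-2*½ - 4)/2 = -9 + (-1 - 4)/2 = -9 + (½)*(-5) = -9 - 5/2 = -23/2 ≈ -11.500)
w*(-359) = -23/2*(-359) = 8257/2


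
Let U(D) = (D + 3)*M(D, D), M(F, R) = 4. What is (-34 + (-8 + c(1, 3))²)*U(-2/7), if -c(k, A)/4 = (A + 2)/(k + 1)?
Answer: 22040/7 ≈ 3148.6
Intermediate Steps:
c(k, A) = -4*(2 + A)/(1 + k) (c(k, A) = -4*(A + 2)/(k + 1) = -4*(2 + A)/(1 + k))
U(D) = 12 + 4*D (U(D) = (D + 3)*4 = (3 + D)*4 = 12 + 4*D)
(-34 + (-8 + c(1, 3))²)*U(-2/7) = (-34 + (-8 + 4*(-2 - 1*3)/(1 + 1))²)*(12 + 4*(-2/7)) = (-34 + (-8 + 4*(-2 - 3)/2)²)*(12 + 4*(-2*⅐)) = (-34 + (-8 + 4*(½)*(-5))²)*(12 + 4*(-2/7)) = (-34 + (-8 - 10)²)*(12 - 8/7) = (-34 + (-18)²)*(76/7) = (-34 + 324)*(76/7) = 290*(76/7) = 22040/7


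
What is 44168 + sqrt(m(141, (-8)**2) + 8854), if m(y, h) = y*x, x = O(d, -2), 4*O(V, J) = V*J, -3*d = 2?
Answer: 44168 + 3*sqrt(989) ≈ 44262.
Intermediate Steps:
d = -2/3 (d = -1/3*2 = -2/3 ≈ -0.66667)
O(V, J) = J*V/4 (O(V, J) = (V*J)/4 = (J*V)/4 = J*V/4)
x = 1/3 (x = (1/4)*(-2)*(-2/3) = 1/3 ≈ 0.33333)
m(y, h) = y/3 (m(y, h) = y*(1/3) = y/3)
44168 + sqrt(m(141, (-8)**2) + 8854) = 44168 + sqrt((1/3)*141 + 8854) = 44168 + sqrt(47 + 8854) = 44168 + sqrt(8901) = 44168 + 3*sqrt(989)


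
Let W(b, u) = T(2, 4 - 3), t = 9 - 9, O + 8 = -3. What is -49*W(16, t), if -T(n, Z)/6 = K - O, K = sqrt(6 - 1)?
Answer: 3234 + 294*sqrt(5) ≈ 3891.4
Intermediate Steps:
O = -11 (O = -8 - 3 = -11)
t = 0
K = sqrt(5) ≈ 2.2361
T(n, Z) = -66 - 6*sqrt(5) (T(n, Z) = -6*(sqrt(5) - 1*(-11)) = -6*(sqrt(5) + 11) = -6*(11 + sqrt(5)) = -66 - 6*sqrt(5))
W(b, u) = -66 - 6*sqrt(5)
-49*W(16, t) = -49*(-66 - 6*sqrt(5)) = 3234 + 294*sqrt(5)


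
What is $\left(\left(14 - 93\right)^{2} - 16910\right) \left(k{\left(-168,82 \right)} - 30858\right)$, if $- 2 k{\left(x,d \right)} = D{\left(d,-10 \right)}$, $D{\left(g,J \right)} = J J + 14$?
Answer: $329832135$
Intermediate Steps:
$D{\left(g,J \right)} = 14 + J^{2}$ ($D{\left(g,J \right)} = J^{2} + 14 = 14 + J^{2}$)
$k{\left(x,d \right)} = -57$ ($k{\left(x,d \right)} = - \frac{14 + \left(-10\right)^{2}}{2} = - \frac{14 + 100}{2} = \left(- \frac{1}{2}\right) 114 = -57$)
$\left(\left(14 - 93\right)^{2} - 16910\right) \left(k{\left(-168,82 \right)} - 30858\right) = \left(\left(14 - 93\right)^{2} - 16910\right) \left(-57 - 30858\right) = \left(\left(-79\right)^{2} - 16910\right) \left(-30915\right) = \left(6241 - 16910\right) \left(-30915\right) = \left(-10669\right) \left(-30915\right) = 329832135$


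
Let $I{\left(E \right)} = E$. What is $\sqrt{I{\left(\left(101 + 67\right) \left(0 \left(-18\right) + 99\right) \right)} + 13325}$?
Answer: $\sqrt{29957} \approx 173.08$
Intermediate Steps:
$\sqrt{I{\left(\left(101 + 67\right) \left(0 \left(-18\right) + 99\right) \right)} + 13325} = \sqrt{\left(101 + 67\right) \left(0 \left(-18\right) + 99\right) + 13325} = \sqrt{168 \left(0 + 99\right) + 13325} = \sqrt{168 \cdot 99 + 13325} = \sqrt{16632 + 13325} = \sqrt{29957}$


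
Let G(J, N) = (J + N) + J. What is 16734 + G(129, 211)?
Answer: 17203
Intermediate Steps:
G(J, N) = N + 2*J
16734 + G(129, 211) = 16734 + (211 + 2*129) = 16734 + (211 + 258) = 16734 + 469 = 17203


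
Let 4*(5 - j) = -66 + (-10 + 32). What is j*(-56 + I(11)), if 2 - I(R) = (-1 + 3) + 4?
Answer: -960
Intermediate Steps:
I(R) = -4 (I(R) = 2 - ((-1 + 3) + 4) = 2 - (2 + 4) = 2 - 1*6 = 2 - 6 = -4)
j = 16 (j = 5 - (-66 + (-10 + 32))/4 = 5 - (-66 + 22)/4 = 5 - ¼*(-44) = 5 + 11 = 16)
j*(-56 + I(11)) = 16*(-56 - 4) = 16*(-60) = -960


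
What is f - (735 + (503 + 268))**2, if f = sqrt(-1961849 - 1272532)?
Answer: -2268036 + I*sqrt(3234381) ≈ -2.268e+6 + 1798.4*I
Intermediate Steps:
f = I*sqrt(3234381) (f = sqrt(-3234381) = I*sqrt(3234381) ≈ 1798.4*I)
f - (735 + (503 + 268))**2 = I*sqrt(3234381) - (735 + (503 + 268))**2 = I*sqrt(3234381) - (735 + 771)**2 = I*sqrt(3234381) - 1*1506**2 = I*sqrt(3234381) - 1*2268036 = I*sqrt(3234381) - 2268036 = -2268036 + I*sqrt(3234381)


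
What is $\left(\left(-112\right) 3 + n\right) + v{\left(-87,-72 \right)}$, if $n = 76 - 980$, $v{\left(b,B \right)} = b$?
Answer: $-1327$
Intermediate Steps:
$n = -904$ ($n = 76 - 980 = -904$)
$\left(\left(-112\right) 3 + n\right) + v{\left(-87,-72 \right)} = \left(\left(-112\right) 3 - 904\right) - 87 = \left(-336 - 904\right) - 87 = -1240 - 87 = -1327$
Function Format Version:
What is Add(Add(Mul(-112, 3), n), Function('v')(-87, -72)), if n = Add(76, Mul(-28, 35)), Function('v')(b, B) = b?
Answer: -1327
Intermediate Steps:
n = -904 (n = Add(76, -980) = -904)
Add(Add(Mul(-112, 3), n), Function('v')(-87, -72)) = Add(Add(Mul(-112, 3), -904), -87) = Add(Add(-336, -904), -87) = Add(-1240, -87) = -1327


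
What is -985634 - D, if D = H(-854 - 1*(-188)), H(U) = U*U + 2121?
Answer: -1431311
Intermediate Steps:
H(U) = 2121 + U**2 (H(U) = U**2 + 2121 = 2121 + U**2)
D = 445677 (D = 2121 + (-854 - 1*(-188))**2 = 2121 + (-854 + 188)**2 = 2121 + (-666)**2 = 2121 + 443556 = 445677)
-985634 - D = -985634 - 1*445677 = -985634 - 445677 = -1431311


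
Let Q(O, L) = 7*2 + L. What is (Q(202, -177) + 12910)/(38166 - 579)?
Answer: 4249/12529 ≈ 0.33913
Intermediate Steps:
Q(O, L) = 14 + L
(Q(202, -177) + 12910)/(38166 - 579) = ((14 - 177) + 12910)/(38166 - 579) = (-163 + 12910)/37587 = 12747*(1/37587) = 4249/12529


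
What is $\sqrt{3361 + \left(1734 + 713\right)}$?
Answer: $44 \sqrt{3} \approx 76.21$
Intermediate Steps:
$\sqrt{3361 + \left(1734 + 713\right)} = \sqrt{3361 + 2447} = \sqrt{5808} = 44 \sqrt{3}$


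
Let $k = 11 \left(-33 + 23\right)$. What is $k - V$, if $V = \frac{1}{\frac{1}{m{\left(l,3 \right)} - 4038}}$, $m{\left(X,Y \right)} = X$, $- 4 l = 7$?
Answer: $\frac{15719}{4} \approx 3929.8$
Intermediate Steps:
$l = - \frac{7}{4}$ ($l = \left(- \frac{1}{4}\right) 7 = - \frac{7}{4} \approx -1.75$)
$k = -110$ ($k = 11 \left(-10\right) = -110$)
$V = - \frac{16159}{4}$ ($V = \frac{1}{\frac{1}{- \frac{7}{4} - 4038}} = \frac{1}{\frac{1}{- \frac{16159}{4}}} = \frac{1}{- \frac{4}{16159}} = - \frac{16159}{4} \approx -4039.8$)
$k - V = -110 - - \frac{16159}{4} = -110 + \frac{16159}{4} = \frac{15719}{4}$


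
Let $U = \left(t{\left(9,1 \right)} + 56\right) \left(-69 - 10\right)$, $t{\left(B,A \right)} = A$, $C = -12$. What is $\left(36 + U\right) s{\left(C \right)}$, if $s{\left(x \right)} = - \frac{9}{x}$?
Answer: $- \frac{13401}{4} \approx -3350.3$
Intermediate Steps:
$U = -4503$ ($U = \left(1 + 56\right) \left(-69 - 10\right) = 57 \left(-79\right) = -4503$)
$\left(36 + U\right) s{\left(C \right)} = \left(36 - 4503\right) \left(- \frac{9}{-12}\right) = - 4467 \left(\left(-9\right) \left(- \frac{1}{12}\right)\right) = \left(-4467\right) \frac{3}{4} = - \frac{13401}{4}$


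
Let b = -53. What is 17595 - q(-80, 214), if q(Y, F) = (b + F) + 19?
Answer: 17415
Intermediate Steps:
q(Y, F) = -34 + F (q(Y, F) = (-53 + F) + 19 = -34 + F)
17595 - q(-80, 214) = 17595 - (-34 + 214) = 17595 - 1*180 = 17595 - 180 = 17415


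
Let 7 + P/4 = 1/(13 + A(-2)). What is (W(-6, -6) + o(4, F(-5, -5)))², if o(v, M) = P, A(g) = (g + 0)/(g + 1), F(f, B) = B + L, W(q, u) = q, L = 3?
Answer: 256036/225 ≈ 1137.9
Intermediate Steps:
F(f, B) = 3 + B (F(f, B) = B + 3 = 3 + B)
A(g) = g/(1 + g)
P = -416/15 (P = -28 + 4/(13 - 2/(1 - 2)) = -28 + 4/(13 - 2/(-1)) = -28 + 4/(13 - 2*(-1)) = -28 + 4/(13 + 2) = -28 + 4/15 = -416/15 ≈ -27.733)
o(v, M) = -416/15
(W(-6, -6) + o(4, F(-5, -5)))² = (-6 - 416/15)² = (-506/15)² = 256036/225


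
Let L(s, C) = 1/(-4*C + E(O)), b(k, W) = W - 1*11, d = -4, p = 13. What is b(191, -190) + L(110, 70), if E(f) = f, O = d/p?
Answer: -732457/3644 ≈ -201.00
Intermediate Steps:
O = -4/13 ≈ -0.30769
b(k, W) = -11 + W (b(k, W) = W - 11 = -11 + W)
L(s, C) = 1/(-4/13 - 4*C) (L(s, C) = 1/(-4*C - 4/13) = 1/(-4/13 - 4*C))
b(191, -190) + L(110, 70) = (-11 - 190) - 13/(4 + 52*70) = -201 - 13/(4 + 3640) = -201 - 13/3644 = -732457/3644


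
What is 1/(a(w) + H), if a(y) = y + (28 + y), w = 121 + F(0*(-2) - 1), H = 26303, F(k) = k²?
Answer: 1/26575 ≈ 3.7629e-5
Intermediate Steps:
w = 122 (w = 121 + (0*(-2) - 1)² = 121 + (0 - 1)² = 121 + (-1)² = 121 + 1 = 122)
a(y) = 28 + 2*y
1/(a(w) + H) = 1/((28 + 2*122) + 26303) = 1/((28 + 244) + 26303) = 1/(272 + 26303) = 1/26575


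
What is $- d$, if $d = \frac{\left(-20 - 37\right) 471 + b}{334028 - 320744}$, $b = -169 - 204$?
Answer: $\frac{6805}{3321} \approx 2.0491$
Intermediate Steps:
$b = -373$
$d = - \frac{6805}{3321}$ ($d = \frac{\left(-20 - 37\right) 471 - 373}{334028 - 320744} = \frac{\left(-20 - 37\right) 471 - 373}{13284} = \left(\left(-57\right) 471 - 373\right) \frac{1}{13284} = \left(-26847 - 373\right) \frac{1}{13284} = \left(-27220\right) \frac{1}{13284} = - \frac{6805}{3321} \approx -2.0491$)
$- d = \left(-1\right) \left(- \frac{6805}{3321}\right) = \frac{6805}{3321}$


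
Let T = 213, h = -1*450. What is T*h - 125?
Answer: -95975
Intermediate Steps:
h = -450
T*h - 125 = 213*(-450) - 125 = -95850 - 125 = -95975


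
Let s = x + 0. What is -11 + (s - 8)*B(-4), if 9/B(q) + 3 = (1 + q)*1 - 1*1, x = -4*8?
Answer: 283/7 ≈ 40.429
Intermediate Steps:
x = -32
s = -32 (s = -32 + 0 = -32)
B(q) = 9/(-3 + q) (B(q) = 9/(-3 + ((1 + q)*1 - 1*1)) = 9/(-3 + ((1 + q) - 1)) = 9/(-3 + q))
-11 + (s - 8)*B(-4) = -11 + (-32 - 8)*(9/(-3 - 4)) = -11 - 360/(-7) = -11 - 360*(-1)/7 = -11 - 40*(-9/7) = -11 + 360/7 = 283/7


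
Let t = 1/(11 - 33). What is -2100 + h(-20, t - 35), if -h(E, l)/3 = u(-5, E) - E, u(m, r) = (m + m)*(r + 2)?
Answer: -2700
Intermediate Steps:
u(m, r) = 2*m*(2 + r) (u(m, r) = (2*m)*(2 + r) = 2*m*(2 + r))
t = -1/22 (t = 1/(-22) = -1/22 ≈ -0.045455)
h(E, l) = 60 + 33*E (h(E, l) = -3*(2*(-5)*(2 + E) - E) = -3*((-20 - 10*E) - E) = -3*(-20 - 11*E) = 60 + 33*E)
-2100 + h(-20, t - 35) = -2100 + (60 + 33*(-20)) = -2100 + (60 - 660) = -2100 - 600 = -2700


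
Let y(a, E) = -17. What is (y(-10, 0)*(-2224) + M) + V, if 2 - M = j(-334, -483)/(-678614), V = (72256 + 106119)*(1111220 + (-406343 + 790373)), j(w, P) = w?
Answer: 90498353557603753/339307 ≈ 2.6672e+11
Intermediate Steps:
V = 266715218750 (V = 178375*(1111220 + 384030) = 178375*1495250 = 266715218750)
M = 678447/339307 (M = 2 - (-334)/(-678614) = 2 - (-334)*(-1)/678614 = 2 - 1*167/339307 = 2 - 167/339307 = 678447/339307 ≈ 1.9995)
(y(-10, 0)*(-2224) + M) + V = (-17*(-2224) + 678447/339307) + 266715218750 = (37808 + 678447/339307) + 266715218750 = 12829197503/339307 + 266715218750 = 90498353557603753/339307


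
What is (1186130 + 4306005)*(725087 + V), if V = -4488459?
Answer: -20668947079220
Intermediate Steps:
(1186130 + 4306005)*(725087 + V) = (1186130 + 4306005)*(725087 - 4488459) = 5492135*(-3763372) = -20668947079220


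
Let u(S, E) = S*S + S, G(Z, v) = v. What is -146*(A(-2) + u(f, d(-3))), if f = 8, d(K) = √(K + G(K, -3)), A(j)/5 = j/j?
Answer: -11242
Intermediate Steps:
A(j) = 5 (A(j) = 5*(j/j) = 5*1 = 5)
d(K) = √(-3 + K) (d(K) = √(K - 3) = √(-3 + K))
u(S, E) = S + S² (u(S, E) = S² + S = S + S²)
-146*(A(-2) + u(f, d(-3))) = -146*(5 + 8*(1 + 8)) = -146*(5 + 8*9) = -146*(5 + 72) = -146*77 = -11242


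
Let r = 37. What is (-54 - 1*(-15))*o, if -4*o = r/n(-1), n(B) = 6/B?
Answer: -481/8 ≈ -60.125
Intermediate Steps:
o = 37/24 (o = -37/(4*(6/(-1))) = -37/(4*(6*(-1))) = -37/(4*(-6)) = -37*(-1)/(4*6) = -¼*(-37/6) = 37/24 ≈ 1.5417)
(-54 - 1*(-15))*o = (-54 - 1*(-15))*(37/24) = (-54 + 15)*(37/24) = -39*37/24 = -481/8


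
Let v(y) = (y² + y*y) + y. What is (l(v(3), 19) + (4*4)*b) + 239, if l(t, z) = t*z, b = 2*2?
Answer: 702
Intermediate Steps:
v(y) = y + 2*y² (v(y) = (y² + y²) + y = 2*y² + y = y + 2*y²)
b = 4
(l(v(3), 19) + (4*4)*b) + 239 = ((3*(1 + 2*3))*19 + (4*4)*4) + 239 = ((3*(1 + 6))*19 + 16*4) + 239 = ((3*7)*19 + 64) + 239 = (21*19 + 64) + 239 = (399 + 64) + 239 = 463 + 239 = 702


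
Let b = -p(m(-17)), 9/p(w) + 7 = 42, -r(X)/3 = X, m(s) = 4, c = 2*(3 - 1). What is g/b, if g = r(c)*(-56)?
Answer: -7840/3 ≈ -2613.3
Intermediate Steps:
c = 4 (c = 2*2 = 4)
r(X) = -3*X
p(w) = 9/35 (p(w) = 9/(-7 + 42) = 9/35)
g = 672 (g = -3*4*(-56) = -12*(-56) = 672)
b = -9/35 (b = -1*9/35 = -9/35 ≈ -0.25714)
g/b = 672/(-9/35) = 672*(-35/9) = -7840/3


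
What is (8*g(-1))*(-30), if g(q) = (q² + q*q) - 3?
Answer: 240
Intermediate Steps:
g(q) = -3 + 2*q² (g(q) = (q² + q²) - 3 = 2*q² - 3 = -3 + 2*q²)
(8*g(-1))*(-30) = (8*(-3 + 2*(-1)²))*(-30) = (8*(-3 + 2*1))*(-30) = (8*(-3 + 2))*(-30) = (8*(-1))*(-30) = -8*(-30) = 240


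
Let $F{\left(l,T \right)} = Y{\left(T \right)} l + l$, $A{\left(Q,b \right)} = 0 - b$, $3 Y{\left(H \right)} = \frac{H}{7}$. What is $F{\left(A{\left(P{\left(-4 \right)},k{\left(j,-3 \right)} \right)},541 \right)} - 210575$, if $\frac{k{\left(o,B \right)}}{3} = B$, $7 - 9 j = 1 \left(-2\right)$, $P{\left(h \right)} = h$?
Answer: $- \frac{1472339}{7} \approx -2.1033 \cdot 10^{5}$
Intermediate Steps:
$Y{\left(H \right)} = \frac{H}{21}$ ($Y{\left(H \right)} = \frac{H \frac{1}{7}}{3} = \frac{\frac{1}{7} H}{3} = \frac{H}{21}$)
$j = 1$ ($j = \frac{7}{9} - \frac{1 \left(-2\right)}{9} = \frac{7}{9} - - \frac{2}{9} = \frac{7}{9} + \frac{2}{9} = 1$)
$k{\left(o,B \right)} = 3 B$
$A{\left(Q,b \right)} = - b$
$F{\left(l,T \right)} = l + \frac{T l}{21}$ ($F{\left(l,T \right)} = \frac{T}{21} l + l = \frac{T l}{21} + l = l + \frac{T l}{21}$)
$F{\left(A{\left(P{\left(-4 \right)},k{\left(j,-3 \right)} \right)},541 \right)} - 210575 = \frac{- 3 \left(-3\right) \left(21 + 541\right)}{21} - 210575 = \frac{1}{21} \left(\left(-1\right) \left(-9\right)\right) 562 - 210575 = \frac{1}{21} \cdot 9 \cdot 562 - 210575 = \frac{1686}{7} - 210575 = - \frac{1472339}{7}$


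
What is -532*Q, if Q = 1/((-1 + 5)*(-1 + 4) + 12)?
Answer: -133/6 ≈ -22.167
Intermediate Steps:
Q = 1/24 (Q = 1/(4*3 + 12) = 1/(12 + 12) = 1/24 ≈ 0.041667)
-532*Q = -532*1/24 = -133/6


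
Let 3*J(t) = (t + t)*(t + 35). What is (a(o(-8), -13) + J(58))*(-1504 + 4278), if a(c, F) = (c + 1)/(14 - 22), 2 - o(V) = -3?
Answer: 19946447/2 ≈ 9.9732e+6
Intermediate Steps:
o(V) = 5 (o(V) = 2 - 1*(-3) = 2 + 3 = 5)
a(c, F) = -1/8 - c/8 (a(c, F) = (1 + c)/(-8) = (1 + c)*(-1/8) = -1/8 - c/8)
J(t) = 2*t*(35 + t)/3 (J(t) = ((t + t)*(t + 35))/3 = ((2*t)*(35 + t))/3 = (2*t*(35 + t))/3 = 2*t*(35 + t)/3)
(a(o(-8), -13) + J(58))*(-1504 + 4278) = ((-1/8 - 1/8*5) + (2/3)*58*(35 + 58))*(-1504 + 4278) = ((-1/8 - 5/8) + (2/3)*58*93)*2774 = (-3/4 + 3596)*2774 = (14381/4)*2774 = 19946447/2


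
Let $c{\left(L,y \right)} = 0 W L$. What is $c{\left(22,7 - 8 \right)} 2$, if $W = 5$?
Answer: $0$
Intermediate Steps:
$c{\left(L,y \right)} = 0$ ($c{\left(L,y \right)} = 0 \cdot 5 L = 0$)
$c{\left(22,7 - 8 \right)} 2 = 0 \cdot 2 = 0$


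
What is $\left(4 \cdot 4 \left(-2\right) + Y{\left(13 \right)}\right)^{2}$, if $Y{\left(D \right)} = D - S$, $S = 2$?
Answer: $441$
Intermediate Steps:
$Y{\left(D \right)} = -2 + D$ ($Y{\left(D \right)} = D - 2 = -2 + D$)
$\left(4 \cdot 4 \left(-2\right) + Y{\left(13 \right)}\right)^{2} = \left(4 \cdot 4 \left(-2\right) + \left(-2 + 13\right)\right)^{2} = \left(16 \left(-2\right) + 11\right)^{2} = \left(-32 + 11\right)^{2} = \left(-21\right)^{2} = 441$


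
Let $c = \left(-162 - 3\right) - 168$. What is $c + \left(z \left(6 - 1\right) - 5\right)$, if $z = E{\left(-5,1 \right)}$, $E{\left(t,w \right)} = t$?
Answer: $-363$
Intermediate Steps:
$c = -333$ ($c = -165 - 168 = -333$)
$z = -5$
$c + \left(z \left(6 - 1\right) - 5\right) = -333 - \left(5 + 5 \left(6 - 1\right)\right) = -333 - 30 = -363$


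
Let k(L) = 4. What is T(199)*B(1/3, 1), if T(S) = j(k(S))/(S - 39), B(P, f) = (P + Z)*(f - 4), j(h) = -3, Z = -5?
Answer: -21/80 ≈ -0.26250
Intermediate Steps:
B(P, f) = (-5 + P)*(-4 + f) (B(P, f) = (P - 5)*(f - 4) = (-5 + P)*(-4 + f))
T(S) = -3/(-39 + S) (T(S) = -3/(S - 39) = -3/(-39 + S))
T(199)*B(1/3, 1) = (-3/(-39 + 199))*(20 - 5*1 - 4/3 + 1/3) = (-3/160)*(20 - 5 - 4*1/3 + (1/3)*1) = (-3*1/160)*(20 - 5 - 4/3 + 1/3) = -3/160*14 = -21/80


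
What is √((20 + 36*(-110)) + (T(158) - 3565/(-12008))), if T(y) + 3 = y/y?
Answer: I*√142090576942/6004 ≈ 62.783*I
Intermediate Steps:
T(y) = -2 (T(y) = -3 + y/y = -3 + 1 = -2)
√((20 + 36*(-110)) + (T(158) - 3565/(-12008))) = √((20 + 36*(-110)) + (-2 - 3565/(-12008))) = √((20 - 3960) + (-2 - 3565*(-1/12008))) = √(-3940 + (-2 + 3565/12008)) = √(-3940 - 20451/12008) = √(-47331971/12008) = I*√142090576942/6004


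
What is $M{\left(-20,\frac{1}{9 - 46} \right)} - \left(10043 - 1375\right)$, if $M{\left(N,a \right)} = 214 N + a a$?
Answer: $- \frac{17725811}{1369} \approx -12948.0$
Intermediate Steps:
$M{\left(N,a \right)} = a^{2} + 214 N$ ($M{\left(N,a \right)} = 214 N + a^{2} = a^{2} + 214 N$)
$M{\left(-20,\frac{1}{9 - 46} \right)} - \left(10043 - 1375\right) = \left(\left(\frac{1}{9 - 46}\right)^{2} + 214 \left(-20\right)\right) - \left(10043 - 1375\right) = \left(\left(\frac{1}{-37}\right)^{2} - 4280\right) - \left(10043 - 1375\right) = \left(\left(- \frac{1}{37}\right)^{2} - 4280\right) - 8668 = \left(\frac{1}{1369} - 4280\right) - 8668 = - \frac{5859319}{1369} - 8668 = - \frac{17725811}{1369}$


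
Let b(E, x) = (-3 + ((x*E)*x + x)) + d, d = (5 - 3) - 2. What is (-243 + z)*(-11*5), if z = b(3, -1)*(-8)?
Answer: 12925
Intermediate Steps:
d = 0 (d = 2 - 2 = 0)
b(E, x) = -3 + x + E*x**2 (b(E, x) = (-3 + ((x*E)*x + x)) + 0 = (-3 + ((E*x)*x + x)) + 0 = (-3 + (E*x**2 + x)) + 0 = (-3 + (x + E*x**2)) + 0 = (-3 + x + E*x**2) + 0 = -3 + x + E*x**2)
z = 8 (z = (-3 - 1 + 3*(-1)**2)*(-8) = (-3 - 1 + 3*1)*(-8) = (-3 - 1 + 3)*(-8) = -1*(-8) = 8)
(-243 + z)*(-11*5) = (-243 + 8)*(-11*5) = -235*(-55) = 12925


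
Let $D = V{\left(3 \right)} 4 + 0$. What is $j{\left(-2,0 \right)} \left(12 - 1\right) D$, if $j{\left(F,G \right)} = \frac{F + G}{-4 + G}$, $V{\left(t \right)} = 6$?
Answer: $132$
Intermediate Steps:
$D = 24$ ($D = 6 \cdot 4 + 0 = 24 + 0 = 24$)
$j{\left(F,G \right)} = \frac{F + G}{-4 + G}$
$j{\left(-2,0 \right)} \left(12 - 1\right) D = \frac{-2 + 0}{-4 + 0} \left(12 - 1\right) 24 = \frac{1}{-4} \left(-2\right) 11 \cdot 24 = \left(- \frac{1}{4}\right) \left(-2\right) 11 \cdot 24 = \frac{1}{2} \cdot 11 \cdot 24 = \frac{11}{2} \cdot 24 = 132$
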